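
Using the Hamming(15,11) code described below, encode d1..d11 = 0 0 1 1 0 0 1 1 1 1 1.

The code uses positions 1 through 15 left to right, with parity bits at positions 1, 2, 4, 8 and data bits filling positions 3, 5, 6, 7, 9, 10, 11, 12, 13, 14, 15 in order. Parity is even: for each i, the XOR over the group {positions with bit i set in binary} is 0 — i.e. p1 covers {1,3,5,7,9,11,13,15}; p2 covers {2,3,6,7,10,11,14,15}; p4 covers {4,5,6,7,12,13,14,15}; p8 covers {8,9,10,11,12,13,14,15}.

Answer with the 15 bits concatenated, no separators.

010001110011111

Place data at non-parity positions: p1 p2 0 p4 0 1 1 p8 0 0 1 1 1 1 1
p1 (pos 1,3,5,7,9,11,13,15): XOR of data positions = 0⊕0⊕1⊕0⊕1⊕1⊕1 = 0
p2 (pos 2,3,6,7,10,11,14,15): XOR of data positions = 0⊕1⊕1⊕0⊕1⊕1⊕1 = 1
p4 (pos 4,5,6,7,12,13,14,15): XOR of data positions = 0⊕1⊕1⊕1⊕1⊕1⊕1 = 0
p8 (pos 8,9,10,11,12,13,14,15): XOR of data positions = 0⊕0⊕1⊕1⊕1⊕1⊕1 = 1
Codeword: 010001110011111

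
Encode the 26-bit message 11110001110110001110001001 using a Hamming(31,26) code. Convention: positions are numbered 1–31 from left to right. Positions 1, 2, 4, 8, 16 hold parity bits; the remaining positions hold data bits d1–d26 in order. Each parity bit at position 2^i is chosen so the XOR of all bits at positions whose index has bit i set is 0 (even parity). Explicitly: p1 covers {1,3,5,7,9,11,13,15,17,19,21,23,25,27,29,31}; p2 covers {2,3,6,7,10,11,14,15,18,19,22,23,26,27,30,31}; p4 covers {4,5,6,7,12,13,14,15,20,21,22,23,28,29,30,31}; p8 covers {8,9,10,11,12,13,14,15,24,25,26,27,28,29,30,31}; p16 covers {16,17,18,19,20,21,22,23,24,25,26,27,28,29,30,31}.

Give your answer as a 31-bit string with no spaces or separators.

1010111000011101110001110001001

Place data at non-parity positions: p1 p2 1 p4 1 1 1 p8 0 0 0 1 1 1 0 p16 1 1 0 0 0 1 1 1 0 0 0 1 0 0 1
p1 (pos 1,3,5,7,9,11,13,15,17,19,21,23,25,27,29,31): XOR of data positions = 1⊕1⊕1⊕0⊕0⊕1⊕0⊕1⊕0⊕0⊕1⊕0⊕0⊕0⊕1 = 1
p2 (pos 2,3,6,7,10,11,14,15,18,19,22,23,26,27,30,31): XOR of data positions = 1⊕1⊕1⊕0⊕0⊕1⊕0⊕1⊕0⊕1⊕1⊕0⊕0⊕0⊕1 = 0
p4 (pos 4,5,6,7,12,13,14,15,20,21,22,23,28,29,30,31): XOR of data positions = 1⊕1⊕1⊕1⊕1⊕1⊕0⊕0⊕0⊕1⊕1⊕1⊕0⊕0⊕1 = 0
p8 (pos 8,9,10,11,12,13,14,15,24,25,26,27,28,29,30,31): XOR of data positions = 0⊕0⊕0⊕1⊕1⊕1⊕0⊕1⊕0⊕0⊕0⊕1⊕0⊕0⊕1 = 0
p16 (pos 16,17,18,19,20,21,22,23,24,25,26,27,28,29,30,31): XOR of data positions = 1⊕1⊕0⊕0⊕0⊕1⊕1⊕1⊕0⊕0⊕0⊕1⊕0⊕0⊕1 = 1
Codeword: 1010111000011101110001110001001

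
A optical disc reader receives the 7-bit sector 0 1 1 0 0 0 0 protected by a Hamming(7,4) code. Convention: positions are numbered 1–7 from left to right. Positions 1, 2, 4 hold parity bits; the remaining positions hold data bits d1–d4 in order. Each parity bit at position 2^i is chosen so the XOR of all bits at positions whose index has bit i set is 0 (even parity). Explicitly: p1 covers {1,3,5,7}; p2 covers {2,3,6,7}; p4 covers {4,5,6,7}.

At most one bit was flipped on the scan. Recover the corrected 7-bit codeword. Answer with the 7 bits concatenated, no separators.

s1 (pos 1,3,5,7): 0⊕1⊕0⊕0 = 1
s2 (pos 2,3,6,7): 1⊕1⊕0⊕0 = 0
s4 (pos 4,5,6,7): 0⊕0⊕0⊕0 = 0
Syndrome s4…s1 = 001 → error at position 1.
Flip position 1: 0110000 → 1110000

1110000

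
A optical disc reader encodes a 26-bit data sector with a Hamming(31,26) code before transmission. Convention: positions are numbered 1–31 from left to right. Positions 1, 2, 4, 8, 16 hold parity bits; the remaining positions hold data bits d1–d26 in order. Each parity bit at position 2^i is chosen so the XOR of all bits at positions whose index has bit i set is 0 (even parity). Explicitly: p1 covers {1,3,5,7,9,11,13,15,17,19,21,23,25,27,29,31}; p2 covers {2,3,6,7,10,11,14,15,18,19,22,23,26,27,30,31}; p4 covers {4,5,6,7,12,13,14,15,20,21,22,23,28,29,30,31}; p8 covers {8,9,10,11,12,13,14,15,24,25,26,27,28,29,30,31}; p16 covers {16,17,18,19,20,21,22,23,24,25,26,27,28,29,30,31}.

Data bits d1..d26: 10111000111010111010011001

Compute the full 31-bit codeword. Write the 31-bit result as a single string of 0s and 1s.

0110011010001110010111010011001

Place data at non-parity positions: p1 p2 1 p4 0 1 1 p8 1 0 0 0 1 1 1 p16 0 1 0 1 1 1 0 1 0 0 1 1 0 0 1
p1 (pos 1,3,5,7,9,11,13,15,17,19,21,23,25,27,29,31): XOR of data positions = 1⊕0⊕1⊕1⊕0⊕1⊕1⊕0⊕0⊕1⊕0⊕0⊕1⊕0⊕1 = 0
p2 (pos 2,3,6,7,10,11,14,15,18,19,22,23,26,27,30,31): XOR of data positions = 1⊕1⊕1⊕0⊕0⊕1⊕1⊕1⊕0⊕1⊕0⊕0⊕1⊕0⊕1 = 1
p4 (pos 4,5,6,7,12,13,14,15,20,21,22,23,28,29,30,31): XOR of data positions = 0⊕1⊕1⊕0⊕1⊕1⊕1⊕1⊕1⊕1⊕0⊕1⊕0⊕0⊕1 = 0
p8 (pos 8,9,10,11,12,13,14,15,24,25,26,27,28,29,30,31): XOR of data positions = 1⊕0⊕0⊕0⊕1⊕1⊕1⊕1⊕0⊕0⊕1⊕1⊕0⊕0⊕1 = 0
p16 (pos 16,17,18,19,20,21,22,23,24,25,26,27,28,29,30,31): XOR of data positions = 0⊕1⊕0⊕1⊕1⊕1⊕0⊕1⊕0⊕0⊕1⊕1⊕0⊕0⊕1 = 0
Codeword: 0110011010001110010111010011001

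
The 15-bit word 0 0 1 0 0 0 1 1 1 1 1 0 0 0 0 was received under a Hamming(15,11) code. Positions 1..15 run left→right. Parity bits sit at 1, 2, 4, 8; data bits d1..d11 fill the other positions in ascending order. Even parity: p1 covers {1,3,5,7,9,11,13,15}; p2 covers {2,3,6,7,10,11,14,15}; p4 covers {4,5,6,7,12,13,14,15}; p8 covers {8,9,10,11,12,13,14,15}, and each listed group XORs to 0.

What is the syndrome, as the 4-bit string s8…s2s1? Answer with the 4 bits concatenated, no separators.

s1 (pos 1,3,5,7,9,11,13,15): 0⊕1⊕0⊕1⊕1⊕1⊕0⊕0 = 0
s2 (pos 2,3,6,7,10,11,14,15): 0⊕1⊕0⊕1⊕1⊕1⊕0⊕0 = 0
s4 (pos 4,5,6,7,12,13,14,15): 0⊕0⊕0⊕1⊕0⊕0⊕0⊕0 = 1
s8 (pos 8,9,10,11,12,13,14,15): 1⊕1⊕1⊕1⊕0⊕0⊕0⊕0 = 0
Syndrome s8…s1 = 0100 → error at position 4.

0100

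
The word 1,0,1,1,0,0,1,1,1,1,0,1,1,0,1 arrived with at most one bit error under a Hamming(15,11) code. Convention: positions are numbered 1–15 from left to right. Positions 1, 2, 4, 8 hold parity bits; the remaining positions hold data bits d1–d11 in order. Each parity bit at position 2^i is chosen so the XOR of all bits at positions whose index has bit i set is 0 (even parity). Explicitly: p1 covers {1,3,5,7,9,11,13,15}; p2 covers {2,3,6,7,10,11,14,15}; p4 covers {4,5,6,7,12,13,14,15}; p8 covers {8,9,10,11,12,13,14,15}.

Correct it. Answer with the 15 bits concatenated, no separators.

s1 (pos 1,3,5,7,9,11,13,15): 1⊕1⊕0⊕1⊕1⊕0⊕1⊕1 = 0
s2 (pos 2,3,6,7,10,11,14,15): 0⊕1⊕0⊕1⊕1⊕0⊕0⊕1 = 0
s4 (pos 4,5,6,7,12,13,14,15): 1⊕0⊕0⊕1⊕1⊕1⊕0⊕1 = 1
s8 (pos 8,9,10,11,12,13,14,15): 1⊕1⊕1⊕0⊕1⊕1⊕0⊕1 = 0
Syndrome s8…s1 = 0100 → error at position 4.
Flip position 4: 101100111101101 → 101000111101101

101000111101101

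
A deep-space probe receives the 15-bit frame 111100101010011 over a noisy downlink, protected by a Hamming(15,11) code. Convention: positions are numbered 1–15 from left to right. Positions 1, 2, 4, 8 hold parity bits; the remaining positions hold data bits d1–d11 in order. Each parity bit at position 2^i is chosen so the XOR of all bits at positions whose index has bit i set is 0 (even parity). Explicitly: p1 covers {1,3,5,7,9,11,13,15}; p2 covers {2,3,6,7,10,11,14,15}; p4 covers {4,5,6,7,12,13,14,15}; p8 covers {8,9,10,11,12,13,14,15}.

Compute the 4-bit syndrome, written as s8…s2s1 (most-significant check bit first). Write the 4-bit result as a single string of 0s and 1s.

0000

s1 (pos 1,3,5,7,9,11,13,15): 1⊕1⊕0⊕1⊕1⊕1⊕0⊕1 = 0
s2 (pos 2,3,6,7,10,11,14,15): 1⊕1⊕0⊕1⊕0⊕1⊕1⊕1 = 0
s4 (pos 4,5,6,7,12,13,14,15): 1⊕0⊕0⊕1⊕0⊕0⊕1⊕1 = 0
s8 (pos 8,9,10,11,12,13,14,15): 0⊕1⊕0⊕1⊕0⊕0⊕1⊕1 = 0
Syndrome s8…s1 = 0000 → no error.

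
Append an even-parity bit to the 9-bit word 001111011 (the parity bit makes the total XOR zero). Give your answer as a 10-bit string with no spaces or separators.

0011110110

XOR of the 9 data bits: 0⊕0⊕1⊕1⊕1⊕1⊕0⊕1⊕1 = 0
Parity bit = 0 (so all 10 bits XOR to 0).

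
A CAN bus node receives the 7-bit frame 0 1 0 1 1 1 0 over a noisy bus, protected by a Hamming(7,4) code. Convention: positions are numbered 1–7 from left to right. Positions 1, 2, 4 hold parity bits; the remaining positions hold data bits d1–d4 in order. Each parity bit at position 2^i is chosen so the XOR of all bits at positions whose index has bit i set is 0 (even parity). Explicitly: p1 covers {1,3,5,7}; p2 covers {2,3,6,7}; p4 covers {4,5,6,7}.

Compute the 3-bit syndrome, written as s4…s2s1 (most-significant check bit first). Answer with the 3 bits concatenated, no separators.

s1 (pos 1,3,5,7): 0⊕0⊕1⊕0 = 1
s2 (pos 2,3,6,7): 1⊕0⊕1⊕0 = 0
s4 (pos 4,5,6,7): 1⊕1⊕1⊕0 = 1
Syndrome s4…s1 = 101 → error at position 5.

101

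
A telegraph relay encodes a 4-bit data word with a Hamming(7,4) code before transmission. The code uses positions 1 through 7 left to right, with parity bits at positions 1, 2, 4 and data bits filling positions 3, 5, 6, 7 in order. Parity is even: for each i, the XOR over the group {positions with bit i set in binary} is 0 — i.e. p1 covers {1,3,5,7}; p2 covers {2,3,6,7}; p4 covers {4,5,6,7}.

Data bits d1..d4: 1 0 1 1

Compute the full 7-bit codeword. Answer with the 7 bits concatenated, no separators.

0110011

Place data at non-parity positions: p1 p2 1 p4 0 1 1
p1 (pos 1,3,5,7): XOR of data positions = 1⊕0⊕1 = 0
p2 (pos 2,3,6,7): XOR of data positions = 1⊕1⊕1 = 1
p4 (pos 4,5,6,7): XOR of data positions = 0⊕1⊕1 = 0
Codeword: 0110011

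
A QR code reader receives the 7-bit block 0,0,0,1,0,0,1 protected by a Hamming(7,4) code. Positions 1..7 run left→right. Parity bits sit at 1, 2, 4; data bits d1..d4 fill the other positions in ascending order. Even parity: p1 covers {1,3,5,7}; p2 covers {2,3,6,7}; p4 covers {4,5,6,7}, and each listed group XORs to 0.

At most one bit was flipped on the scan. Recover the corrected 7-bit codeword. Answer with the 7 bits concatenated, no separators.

0011001

s1 (pos 1,3,5,7): 0⊕0⊕0⊕1 = 1
s2 (pos 2,3,6,7): 0⊕0⊕0⊕1 = 1
s4 (pos 4,5,6,7): 1⊕0⊕0⊕1 = 0
Syndrome s4…s1 = 011 → error at position 3.
Flip position 3: 0001001 → 0011001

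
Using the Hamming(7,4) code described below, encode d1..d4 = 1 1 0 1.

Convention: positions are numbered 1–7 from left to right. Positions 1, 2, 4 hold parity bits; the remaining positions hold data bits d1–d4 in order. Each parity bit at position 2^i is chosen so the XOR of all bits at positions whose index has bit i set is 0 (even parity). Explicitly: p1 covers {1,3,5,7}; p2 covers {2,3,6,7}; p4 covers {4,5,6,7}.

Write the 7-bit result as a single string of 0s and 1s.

Place data at non-parity positions: p1 p2 1 p4 1 0 1
p1 (pos 1,3,5,7): XOR of data positions = 1⊕1⊕1 = 1
p2 (pos 2,3,6,7): XOR of data positions = 1⊕0⊕1 = 0
p4 (pos 4,5,6,7): XOR of data positions = 1⊕0⊕1 = 0
Codeword: 1010101

1010101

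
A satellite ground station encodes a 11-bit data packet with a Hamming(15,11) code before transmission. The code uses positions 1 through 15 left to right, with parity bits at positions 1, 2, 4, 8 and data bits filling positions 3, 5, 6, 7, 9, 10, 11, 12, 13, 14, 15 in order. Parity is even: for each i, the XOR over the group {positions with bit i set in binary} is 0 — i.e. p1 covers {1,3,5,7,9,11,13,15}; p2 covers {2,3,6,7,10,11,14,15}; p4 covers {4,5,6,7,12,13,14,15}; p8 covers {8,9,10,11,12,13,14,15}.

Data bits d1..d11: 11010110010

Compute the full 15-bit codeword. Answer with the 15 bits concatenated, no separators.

Place data at non-parity positions: p1 p2 1 p4 1 0 1 p8 0 1 1 0 0 1 0
p1 (pos 1,3,5,7,9,11,13,15): XOR of data positions = 1⊕1⊕1⊕0⊕1⊕0⊕0 = 0
p2 (pos 2,3,6,7,10,11,14,15): XOR of data positions = 1⊕0⊕1⊕1⊕1⊕1⊕0 = 1
p4 (pos 4,5,6,7,12,13,14,15): XOR of data positions = 1⊕0⊕1⊕0⊕0⊕1⊕0 = 1
p8 (pos 8,9,10,11,12,13,14,15): XOR of data positions = 0⊕1⊕1⊕0⊕0⊕1⊕0 = 1
Codeword: 011110110110010

011110110110010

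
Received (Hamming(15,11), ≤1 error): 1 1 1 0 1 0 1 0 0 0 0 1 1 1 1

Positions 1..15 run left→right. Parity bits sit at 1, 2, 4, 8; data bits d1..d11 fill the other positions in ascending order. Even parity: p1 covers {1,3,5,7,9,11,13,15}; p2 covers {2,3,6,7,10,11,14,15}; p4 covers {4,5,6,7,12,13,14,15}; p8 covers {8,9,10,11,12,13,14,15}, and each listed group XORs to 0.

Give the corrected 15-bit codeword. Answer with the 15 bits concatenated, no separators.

101010100001111

s1 (pos 1,3,5,7,9,11,13,15): 1⊕1⊕1⊕1⊕0⊕0⊕1⊕1 = 0
s2 (pos 2,3,6,7,10,11,14,15): 1⊕1⊕0⊕1⊕0⊕0⊕1⊕1 = 1
s4 (pos 4,5,6,7,12,13,14,15): 0⊕1⊕0⊕1⊕1⊕1⊕1⊕1 = 0
s8 (pos 8,9,10,11,12,13,14,15): 0⊕0⊕0⊕0⊕1⊕1⊕1⊕1 = 0
Syndrome s8…s1 = 0010 → error at position 2.
Flip position 2: 111010100001111 → 101010100001111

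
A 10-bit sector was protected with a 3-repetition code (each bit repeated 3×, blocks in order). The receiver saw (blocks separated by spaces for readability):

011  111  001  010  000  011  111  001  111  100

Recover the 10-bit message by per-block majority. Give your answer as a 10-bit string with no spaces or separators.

1100011010

Block 1 (011): 2 ones → 1
Block 2 (111): 3 ones → 1
Block 3 (001): 1 one → 0
Block 4 (010): 1 one → 0
Block 5 (000): 0 ones → 0
Block 6 (011): 2 ones → 1
Block 7 (111): 3 ones → 1
Block 8 (001): 1 one → 0
Block 9 (111): 3 ones → 1
Block 10 (100): 1 one → 0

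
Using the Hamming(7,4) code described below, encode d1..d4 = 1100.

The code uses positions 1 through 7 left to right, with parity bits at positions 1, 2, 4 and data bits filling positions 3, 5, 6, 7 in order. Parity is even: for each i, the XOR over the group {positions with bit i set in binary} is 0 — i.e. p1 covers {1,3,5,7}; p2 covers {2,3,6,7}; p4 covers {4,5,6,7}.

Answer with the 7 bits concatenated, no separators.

0111100

Place data at non-parity positions: p1 p2 1 p4 1 0 0
p1 (pos 1,3,5,7): XOR of data positions = 1⊕1⊕0 = 0
p2 (pos 2,3,6,7): XOR of data positions = 1⊕0⊕0 = 1
p4 (pos 4,5,6,7): XOR of data positions = 1⊕0⊕0 = 1
Codeword: 0111100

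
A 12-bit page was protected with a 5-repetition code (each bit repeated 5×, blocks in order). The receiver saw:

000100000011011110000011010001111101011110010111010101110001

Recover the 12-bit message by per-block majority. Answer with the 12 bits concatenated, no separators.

Block 1 (00010): 1 one → 0
Block 2 (00000): 0 ones → 0
Block 3 (11011): 4 ones → 1
Block 4 (11000): 2 ones → 0
Block 5 (00110): 2 ones → 0
Block 6 (10001): 2 ones → 0
Block 7 (11110): 4 ones → 1
Block 8 (10111): 4 ones → 1
Block 9 (10010): 2 ones → 0
Block 10 (11101): 4 ones → 1
Block 11 (01011): 3 ones → 1
Block 12 (10001): 2 ones → 0

001000110110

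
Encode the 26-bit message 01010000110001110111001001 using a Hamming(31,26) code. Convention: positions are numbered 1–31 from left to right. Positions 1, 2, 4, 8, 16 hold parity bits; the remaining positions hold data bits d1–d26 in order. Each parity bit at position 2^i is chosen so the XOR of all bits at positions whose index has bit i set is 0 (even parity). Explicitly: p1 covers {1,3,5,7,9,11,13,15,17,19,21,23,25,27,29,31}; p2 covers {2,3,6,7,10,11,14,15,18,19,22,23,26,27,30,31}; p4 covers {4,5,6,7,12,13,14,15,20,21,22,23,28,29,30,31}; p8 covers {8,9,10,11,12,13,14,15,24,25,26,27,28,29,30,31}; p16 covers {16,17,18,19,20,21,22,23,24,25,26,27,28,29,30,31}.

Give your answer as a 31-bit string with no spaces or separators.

0101101000001100001110111001001

Place data at non-parity positions: p1 p2 0 p4 1 0 1 p8 0 0 0 0 1 1 0 p16 0 0 1 1 1 0 1 1 1 0 0 1 0 0 1
p1 (pos 1,3,5,7,9,11,13,15,17,19,21,23,25,27,29,31): XOR of data positions = 0⊕1⊕1⊕0⊕0⊕1⊕0⊕0⊕1⊕1⊕1⊕1⊕0⊕0⊕1 = 0
p2 (pos 2,3,6,7,10,11,14,15,18,19,22,23,26,27,30,31): XOR of data positions = 0⊕0⊕1⊕0⊕0⊕1⊕0⊕0⊕1⊕0⊕1⊕0⊕0⊕0⊕1 = 1
p4 (pos 4,5,6,7,12,13,14,15,20,21,22,23,28,29,30,31): XOR of data positions = 1⊕0⊕1⊕0⊕1⊕1⊕0⊕1⊕1⊕0⊕1⊕1⊕0⊕0⊕1 = 1
p8 (pos 8,9,10,11,12,13,14,15,24,25,26,27,28,29,30,31): XOR of data positions = 0⊕0⊕0⊕0⊕1⊕1⊕0⊕1⊕1⊕0⊕0⊕1⊕0⊕0⊕1 = 0
p16 (pos 16,17,18,19,20,21,22,23,24,25,26,27,28,29,30,31): XOR of data positions = 0⊕0⊕1⊕1⊕1⊕0⊕1⊕1⊕1⊕0⊕0⊕1⊕0⊕0⊕1 = 0
Codeword: 0101101000001100001110111001001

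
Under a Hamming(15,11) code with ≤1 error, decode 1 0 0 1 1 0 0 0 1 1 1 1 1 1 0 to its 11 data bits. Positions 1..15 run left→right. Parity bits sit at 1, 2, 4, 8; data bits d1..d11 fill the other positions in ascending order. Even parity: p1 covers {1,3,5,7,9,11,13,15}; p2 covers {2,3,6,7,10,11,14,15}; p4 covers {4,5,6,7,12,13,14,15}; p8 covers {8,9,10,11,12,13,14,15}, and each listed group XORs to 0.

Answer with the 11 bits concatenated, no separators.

s1 (pos 1,3,5,7,9,11,13,15): 1⊕0⊕1⊕0⊕1⊕1⊕1⊕0 = 1
s2 (pos 2,3,6,7,10,11,14,15): 0⊕0⊕0⊕0⊕1⊕1⊕1⊕0 = 1
s4 (pos 4,5,6,7,12,13,14,15): 1⊕1⊕0⊕0⊕1⊕1⊕1⊕0 = 1
s8 (pos 8,9,10,11,12,13,14,15): 0⊕1⊕1⊕1⊕1⊕1⊕1⊕0 = 0
Syndrome s8…s1 = 0111 → error at position 7.
Flip position 7: 100110001111110 → 100110101111110
Read data bits from positions 3,5,6,7,9,10,11,12,13,14,15: 01011111110

01011111110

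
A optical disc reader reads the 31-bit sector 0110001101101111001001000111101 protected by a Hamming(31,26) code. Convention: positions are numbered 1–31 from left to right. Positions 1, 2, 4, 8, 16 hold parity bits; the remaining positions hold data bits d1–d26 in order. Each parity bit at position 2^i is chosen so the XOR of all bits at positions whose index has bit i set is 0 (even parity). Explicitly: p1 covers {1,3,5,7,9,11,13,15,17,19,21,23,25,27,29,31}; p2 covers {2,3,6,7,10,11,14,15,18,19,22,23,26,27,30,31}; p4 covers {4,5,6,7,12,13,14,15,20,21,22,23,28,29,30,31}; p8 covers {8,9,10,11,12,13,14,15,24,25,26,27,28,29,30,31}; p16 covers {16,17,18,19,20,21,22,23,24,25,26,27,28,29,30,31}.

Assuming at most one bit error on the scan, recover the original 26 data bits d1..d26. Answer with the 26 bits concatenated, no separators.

s1 (pos 1,3,5,7,9,11,13,15,17,19,21,23,25,27,29,31): 0⊕1⊕0⊕1⊕0⊕1⊕1⊕1⊕0⊕1⊕0⊕0⊕0⊕1⊕1⊕1 = 1
s2 (pos 2,3,6,7,10,11,14,15,18,19,22,23,26,27,30,31): 1⊕1⊕0⊕1⊕1⊕1⊕1⊕1⊕0⊕1⊕1⊕0⊕1⊕1⊕0⊕1 = 0
s4 (pos 4,5,6,7,12,13,14,15,20,21,22,23,28,29,30,31): 0⊕0⊕0⊕1⊕0⊕1⊕1⊕1⊕0⊕0⊕1⊕0⊕1⊕1⊕0⊕1 = 0
s8 (pos 8,9,10,11,12,13,14,15,24,25,26,27,28,29,30,31): 1⊕0⊕1⊕1⊕0⊕1⊕1⊕1⊕0⊕0⊕1⊕1⊕1⊕1⊕0⊕1 = 1
s16 (pos 16,17,18,19,20,21,22,23,24,25,26,27,28,29,30,31): 1⊕0⊕0⊕1⊕0⊕0⊕1⊕0⊕0⊕0⊕1⊕1⊕1⊕1⊕0⊕1 = 0
Syndrome s16…s1 = 01001 → error at position 9.
Flip position 9: 0110001101101111001001000111101 → 0110001111101111001001000111101
Read data bits from positions 3,5,6,7,9,10,11,12,13,14,15,17,18,19,20,21,22,23,24,25,26,27,28,29,30,31: 10011110111001001000111101

10011110111001001000111101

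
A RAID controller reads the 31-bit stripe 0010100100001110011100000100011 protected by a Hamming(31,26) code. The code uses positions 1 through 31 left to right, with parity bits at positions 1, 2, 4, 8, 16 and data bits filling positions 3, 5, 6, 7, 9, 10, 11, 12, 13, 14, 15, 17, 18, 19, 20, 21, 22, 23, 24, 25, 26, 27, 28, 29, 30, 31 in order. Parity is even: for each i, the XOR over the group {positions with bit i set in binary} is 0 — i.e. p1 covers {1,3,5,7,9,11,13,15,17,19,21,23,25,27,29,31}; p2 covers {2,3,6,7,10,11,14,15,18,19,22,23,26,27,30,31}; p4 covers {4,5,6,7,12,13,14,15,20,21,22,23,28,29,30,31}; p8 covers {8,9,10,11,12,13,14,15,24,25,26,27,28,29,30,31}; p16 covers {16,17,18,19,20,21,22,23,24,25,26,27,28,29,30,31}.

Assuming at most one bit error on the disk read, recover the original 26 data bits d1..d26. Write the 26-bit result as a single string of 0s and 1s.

s1 (pos 1,3,5,7,9,11,13,15,17,19,21,23,25,27,29,31): 0⊕1⊕1⊕0⊕0⊕0⊕1⊕1⊕0⊕1⊕0⊕0⊕0⊕0⊕0⊕1 = 0
s2 (pos 2,3,6,7,10,11,14,15,18,19,22,23,26,27,30,31): 0⊕1⊕0⊕0⊕0⊕0⊕1⊕1⊕1⊕1⊕0⊕0⊕1⊕0⊕1⊕1 = 0
s4 (pos 4,5,6,7,12,13,14,15,20,21,22,23,28,29,30,31): 0⊕1⊕0⊕0⊕0⊕1⊕1⊕1⊕1⊕0⊕0⊕0⊕0⊕0⊕1⊕1 = 1
s8 (pos 8,9,10,11,12,13,14,15,24,25,26,27,28,29,30,31): 1⊕0⊕0⊕0⊕0⊕1⊕1⊕1⊕0⊕0⊕1⊕0⊕0⊕0⊕1⊕1 = 1
s16 (pos 16,17,18,19,20,21,22,23,24,25,26,27,28,29,30,31): 0⊕0⊕1⊕1⊕1⊕0⊕0⊕0⊕0⊕0⊕1⊕0⊕0⊕0⊕1⊕1 = 0
Syndrome s16…s1 = 01100 → error at position 12.
Flip position 12: 0010100100001110011100000100011 → 0010100100011110011100000100011
Read data bits from positions 3,5,6,7,9,10,11,12,13,14,15,17,18,19,20,21,22,23,24,25,26,27,28,29,30,31: 11000001111011100000100011

11000001111011100000100011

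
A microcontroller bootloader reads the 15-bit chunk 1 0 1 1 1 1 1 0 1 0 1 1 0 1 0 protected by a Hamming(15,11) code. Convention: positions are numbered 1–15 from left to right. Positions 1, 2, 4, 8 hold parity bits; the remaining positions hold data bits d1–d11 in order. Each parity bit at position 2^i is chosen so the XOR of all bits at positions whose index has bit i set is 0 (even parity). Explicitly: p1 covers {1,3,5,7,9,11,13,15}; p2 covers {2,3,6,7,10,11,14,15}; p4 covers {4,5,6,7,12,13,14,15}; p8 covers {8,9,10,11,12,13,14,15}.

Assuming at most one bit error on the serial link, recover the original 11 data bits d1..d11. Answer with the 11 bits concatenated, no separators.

11111011010

s1 (pos 1,3,5,7,9,11,13,15): 1⊕1⊕1⊕1⊕1⊕1⊕0⊕0 = 0
s2 (pos 2,3,6,7,10,11,14,15): 0⊕1⊕1⊕1⊕0⊕1⊕1⊕0 = 1
s4 (pos 4,5,6,7,12,13,14,15): 1⊕1⊕1⊕1⊕1⊕0⊕1⊕0 = 0
s8 (pos 8,9,10,11,12,13,14,15): 0⊕1⊕0⊕1⊕1⊕0⊕1⊕0 = 0
Syndrome s8…s1 = 0010 → error at position 2.
Flip position 2: 101111101011010 → 111111101011010
Read data bits from positions 3,5,6,7,9,10,11,12,13,14,15: 11111011010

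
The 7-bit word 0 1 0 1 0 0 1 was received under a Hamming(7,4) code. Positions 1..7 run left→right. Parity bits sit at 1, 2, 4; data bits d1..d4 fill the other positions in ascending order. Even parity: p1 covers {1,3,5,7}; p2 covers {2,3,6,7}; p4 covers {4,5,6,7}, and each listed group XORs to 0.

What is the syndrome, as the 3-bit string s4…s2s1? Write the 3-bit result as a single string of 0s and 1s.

001

s1 (pos 1,3,5,7): 0⊕0⊕0⊕1 = 1
s2 (pos 2,3,6,7): 1⊕0⊕0⊕1 = 0
s4 (pos 4,5,6,7): 1⊕0⊕0⊕1 = 0
Syndrome s4…s1 = 001 → error at position 1.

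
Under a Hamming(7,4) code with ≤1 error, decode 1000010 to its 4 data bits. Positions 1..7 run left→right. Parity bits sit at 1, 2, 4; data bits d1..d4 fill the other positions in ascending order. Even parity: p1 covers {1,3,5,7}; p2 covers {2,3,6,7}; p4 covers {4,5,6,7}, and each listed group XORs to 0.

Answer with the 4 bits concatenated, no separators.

0011

s1 (pos 1,3,5,7): 1⊕0⊕0⊕0 = 1
s2 (pos 2,3,6,7): 0⊕0⊕1⊕0 = 1
s4 (pos 4,5,6,7): 0⊕0⊕1⊕0 = 1
Syndrome s4…s1 = 111 → error at position 7.
Flip position 7: 1000010 → 1000011
Read data bits from positions 3,5,6,7: 0011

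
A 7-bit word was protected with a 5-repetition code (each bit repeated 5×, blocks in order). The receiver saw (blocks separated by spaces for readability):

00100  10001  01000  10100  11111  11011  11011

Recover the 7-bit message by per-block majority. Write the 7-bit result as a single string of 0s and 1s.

Block 1 (00100): 1 one → 0
Block 2 (10001): 2 ones → 0
Block 3 (01000): 1 one → 0
Block 4 (10100): 2 ones → 0
Block 5 (11111): 5 ones → 1
Block 6 (11011): 4 ones → 1
Block 7 (11011): 4 ones → 1

0000111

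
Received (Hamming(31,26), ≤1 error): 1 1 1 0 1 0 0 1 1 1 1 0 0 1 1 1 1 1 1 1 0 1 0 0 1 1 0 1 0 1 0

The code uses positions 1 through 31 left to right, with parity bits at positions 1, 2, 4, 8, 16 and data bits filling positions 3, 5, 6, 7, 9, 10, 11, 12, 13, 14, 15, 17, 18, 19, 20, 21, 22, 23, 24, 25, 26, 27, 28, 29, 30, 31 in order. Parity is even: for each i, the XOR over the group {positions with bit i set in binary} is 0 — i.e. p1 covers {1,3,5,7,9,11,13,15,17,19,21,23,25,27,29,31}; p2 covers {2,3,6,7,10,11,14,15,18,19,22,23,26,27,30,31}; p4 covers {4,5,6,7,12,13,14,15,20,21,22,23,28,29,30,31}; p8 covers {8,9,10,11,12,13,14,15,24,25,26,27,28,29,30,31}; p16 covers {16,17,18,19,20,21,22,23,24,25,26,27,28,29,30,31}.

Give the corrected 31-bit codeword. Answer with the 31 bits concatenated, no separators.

s1 (pos 1,3,5,7,9,11,13,15,17,19,21,23,25,27,29,31): 1⊕1⊕1⊕0⊕1⊕1⊕0⊕1⊕1⊕1⊕0⊕0⊕1⊕0⊕0⊕0 = 1
s2 (pos 2,3,6,7,10,11,14,15,18,19,22,23,26,27,30,31): 1⊕1⊕0⊕0⊕1⊕1⊕1⊕1⊕1⊕1⊕1⊕0⊕1⊕0⊕1⊕0 = 1
s4 (pos 4,5,6,7,12,13,14,15,20,21,22,23,28,29,30,31): 0⊕1⊕0⊕0⊕0⊕0⊕1⊕1⊕1⊕0⊕1⊕0⊕1⊕0⊕1⊕0 = 1
s8 (pos 8,9,10,11,12,13,14,15,24,25,26,27,28,29,30,31): 1⊕1⊕1⊕1⊕0⊕0⊕1⊕1⊕0⊕1⊕1⊕0⊕1⊕0⊕1⊕0 = 0
s16 (pos 16,17,18,19,20,21,22,23,24,25,26,27,28,29,30,31): 1⊕1⊕1⊕1⊕1⊕0⊕1⊕0⊕0⊕1⊕1⊕0⊕1⊕0⊕1⊕0 = 0
Syndrome s16…s1 = 00111 → error at position 7.
Flip position 7: 1110100111100111111101001101010 → 1110101111100111111101001101010

1110101111100111111101001101010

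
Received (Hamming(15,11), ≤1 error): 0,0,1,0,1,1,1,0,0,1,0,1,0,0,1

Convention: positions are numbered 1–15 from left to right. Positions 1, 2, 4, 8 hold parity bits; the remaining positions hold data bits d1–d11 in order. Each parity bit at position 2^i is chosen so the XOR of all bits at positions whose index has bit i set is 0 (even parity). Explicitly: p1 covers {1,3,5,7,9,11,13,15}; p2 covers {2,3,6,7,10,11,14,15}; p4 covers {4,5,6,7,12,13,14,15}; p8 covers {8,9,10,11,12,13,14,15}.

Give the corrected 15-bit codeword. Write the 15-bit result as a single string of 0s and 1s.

s1 (pos 1,3,5,7,9,11,13,15): 0⊕1⊕1⊕1⊕0⊕0⊕0⊕1 = 0
s2 (pos 2,3,6,7,10,11,14,15): 0⊕1⊕1⊕1⊕1⊕0⊕0⊕1 = 1
s4 (pos 4,5,6,7,12,13,14,15): 0⊕1⊕1⊕1⊕1⊕0⊕0⊕1 = 1
s8 (pos 8,9,10,11,12,13,14,15): 0⊕0⊕1⊕0⊕1⊕0⊕0⊕1 = 1
Syndrome s8…s1 = 1110 → error at position 14.
Flip position 14: 001011100101001 → 001011100101011

001011100101011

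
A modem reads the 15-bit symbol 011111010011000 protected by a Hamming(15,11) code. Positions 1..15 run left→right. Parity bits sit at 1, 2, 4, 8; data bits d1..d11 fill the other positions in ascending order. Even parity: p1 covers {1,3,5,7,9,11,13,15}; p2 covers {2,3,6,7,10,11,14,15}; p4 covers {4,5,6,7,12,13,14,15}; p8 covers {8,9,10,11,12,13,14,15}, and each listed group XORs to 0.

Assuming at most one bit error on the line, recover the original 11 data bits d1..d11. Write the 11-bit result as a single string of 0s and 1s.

11101011000

s1 (pos 1,3,5,7,9,11,13,15): 0⊕1⊕1⊕0⊕0⊕1⊕0⊕0 = 1
s2 (pos 2,3,6,7,10,11,14,15): 1⊕1⊕1⊕0⊕0⊕1⊕0⊕0 = 0
s4 (pos 4,5,6,7,12,13,14,15): 1⊕1⊕1⊕0⊕1⊕0⊕0⊕0 = 0
s8 (pos 8,9,10,11,12,13,14,15): 1⊕0⊕0⊕1⊕1⊕0⊕0⊕0 = 1
Syndrome s8…s1 = 1001 → error at position 9.
Flip position 9: 011111010011000 → 011111011011000
Read data bits from positions 3,5,6,7,9,10,11,12,13,14,15: 11101011000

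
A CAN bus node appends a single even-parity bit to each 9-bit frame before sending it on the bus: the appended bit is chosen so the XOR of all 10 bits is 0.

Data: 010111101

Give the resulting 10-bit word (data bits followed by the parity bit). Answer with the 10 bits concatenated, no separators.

0101111010

XOR of the 9 data bits: 0⊕1⊕0⊕1⊕1⊕1⊕1⊕0⊕1 = 0
Parity bit = 0 (so all 10 bits XOR to 0).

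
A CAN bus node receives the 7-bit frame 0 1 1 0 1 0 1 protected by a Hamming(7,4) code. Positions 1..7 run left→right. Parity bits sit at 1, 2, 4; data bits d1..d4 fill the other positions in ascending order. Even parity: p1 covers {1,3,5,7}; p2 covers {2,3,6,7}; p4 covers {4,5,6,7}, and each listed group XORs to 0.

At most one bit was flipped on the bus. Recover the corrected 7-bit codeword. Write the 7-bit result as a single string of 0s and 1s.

s1 (pos 1,3,5,7): 0⊕1⊕1⊕1 = 1
s2 (pos 2,3,6,7): 1⊕1⊕0⊕1 = 1
s4 (pos 4,5,6,7): 0⊕1⊕0⊕1 = 0
Syndrome s4…s1 = 011 → error at position 3.
Flip position 3: 0110101 → 0100101

0100101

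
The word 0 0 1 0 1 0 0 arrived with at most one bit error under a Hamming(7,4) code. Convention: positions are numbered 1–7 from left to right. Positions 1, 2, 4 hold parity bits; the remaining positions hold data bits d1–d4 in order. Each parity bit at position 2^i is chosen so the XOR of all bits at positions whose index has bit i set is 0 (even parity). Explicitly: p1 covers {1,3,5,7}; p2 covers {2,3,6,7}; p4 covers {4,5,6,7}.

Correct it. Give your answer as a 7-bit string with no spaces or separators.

0010110

s1 (pos 1,3,5,7): 0⊕1⊕1⊕0 = 0
s2 (pos 2,3,6,7): 0⊕1⊕0⊕0 = 1
s4 (pos 4,5,6,7): 0⊕1⊕0⊕0 = 1
Syndrome s4…s1 = 110 → error at position 6.
Flip position 6: 0010100 → 0010110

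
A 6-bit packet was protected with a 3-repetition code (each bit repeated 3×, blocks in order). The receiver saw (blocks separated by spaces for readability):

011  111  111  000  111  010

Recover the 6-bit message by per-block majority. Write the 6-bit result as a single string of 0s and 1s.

Block 1 (011): 2 ones → 1
Block 2 (111): 3 ones → 1
Block 3 (111): 3 ones → 1
Block 4 (000): 0 ones → 0
Block 5 (111): 3 ones → 1
Block 6 (010): 1 one → 0

111010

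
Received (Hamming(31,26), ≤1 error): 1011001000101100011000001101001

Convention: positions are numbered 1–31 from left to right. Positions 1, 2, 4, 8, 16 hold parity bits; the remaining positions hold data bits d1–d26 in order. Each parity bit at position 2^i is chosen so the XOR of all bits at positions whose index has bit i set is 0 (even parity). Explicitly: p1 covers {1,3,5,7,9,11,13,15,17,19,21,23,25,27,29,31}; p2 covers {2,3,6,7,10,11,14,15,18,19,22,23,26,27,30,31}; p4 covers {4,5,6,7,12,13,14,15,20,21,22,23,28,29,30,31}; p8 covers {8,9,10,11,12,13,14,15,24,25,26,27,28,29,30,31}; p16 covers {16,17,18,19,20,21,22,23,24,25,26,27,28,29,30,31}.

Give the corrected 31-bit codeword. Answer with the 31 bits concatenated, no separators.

s1 (pos 1,3,5,7,9,11,13,15,17,19,21,23,25,27,29,31): 1⊕1⊕0⊕1⊕0⊕1⊕1⊕0⊕0⊕1⊕0⊕0⊕1⊕0⊕0⊕1 = 0
s2 (pos 2,3,6,7,10,11,14,15,18,19,22,23,26,27,30,31): 0⊕1⊕0⊕1⊕0⊕1⊕1⊕0⊕1⊕1⊕0⊕0⊕1⊕0⊕0⊕1 = 0
s4 (pos 4,5,6,7,12,13,14,15,20,21,22,23,28,29,30,31): 1⊕0⊕0⊕1⊕0⊕1⊕1⊕0⊕0⊕0⊕0⊕0⊕1⊕0⊕0⊕1 = 0
s8 (pos 8,9,10,11,12,13,14,15,24,25,26,27,28,29,30,31): 0⊕0⊕0⊕1⊕0⊕1⊕1⊕0⊕0⊕1⊕1⊕0⊕1⊕0⊕0⊕1 = 1
s16 (pos 16,17,18,19,20,21,22,23,24,25,26,27,28,29,30,31): 0⊕0⊕1⊕1⊕0⊕0⊕0⊕0⊕0⊕1⊕1⊕0⊕1⊕0⊕0⊕1 = 0
Syndrome s16…s1 = 01000 → error at position 8.
Flip position 8: 1011001000101100011000001101001 → 1011001100101100011000001101001

1011001100101100011000001101001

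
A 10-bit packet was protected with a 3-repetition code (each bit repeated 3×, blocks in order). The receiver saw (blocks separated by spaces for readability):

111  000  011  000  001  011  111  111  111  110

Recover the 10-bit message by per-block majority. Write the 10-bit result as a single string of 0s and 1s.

1010011111

Block 1 (111): 3 ones → 1
Block 2 (000): 0 ones → 0
Block 3 (011): 2 ones → 1
Block 4 (000): 0 ones → 0
Block 5 (001): 1 one → 0
Block 6 (011): 2 ones → 1
Block 7 (111): 3 ones → 1
Block 8 (111): 3 ones → 1
Block 9 (111): 3 ones → 1
Block 10 (110): 2 ones → 1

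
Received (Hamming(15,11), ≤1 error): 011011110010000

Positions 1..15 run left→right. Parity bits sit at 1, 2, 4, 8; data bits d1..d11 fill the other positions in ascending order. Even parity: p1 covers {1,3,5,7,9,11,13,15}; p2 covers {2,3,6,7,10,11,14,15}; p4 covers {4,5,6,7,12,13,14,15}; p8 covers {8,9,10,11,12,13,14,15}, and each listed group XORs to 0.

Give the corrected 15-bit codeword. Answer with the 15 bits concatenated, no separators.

s1 (pos 1,3,5,7,9,11,13,15): 0⊕1⊕1⊕1⊕0⊕1⊕0⊕0 = 0
s2 (pos 2,3,6,7,10,11,14,15): 1⊕1⊕1⊕1⊕0⊕1⊕0⊕0 = 1
s4 (pos 4,5,6,7,12,13,14,15): 0⊕1⊕1⊕1⊕0⊕0⊕0⊕0 = 1
s8 (pos 8,9,10,11,12,13,14,15): 1⊕0⊕0⊕1⊕0⊕0⊕0⊕0 = 0
Syndrome s8…s1 = 0110 → error at position 6.
Flip position 6: 011011110010000 → 011010110010000

011010110010000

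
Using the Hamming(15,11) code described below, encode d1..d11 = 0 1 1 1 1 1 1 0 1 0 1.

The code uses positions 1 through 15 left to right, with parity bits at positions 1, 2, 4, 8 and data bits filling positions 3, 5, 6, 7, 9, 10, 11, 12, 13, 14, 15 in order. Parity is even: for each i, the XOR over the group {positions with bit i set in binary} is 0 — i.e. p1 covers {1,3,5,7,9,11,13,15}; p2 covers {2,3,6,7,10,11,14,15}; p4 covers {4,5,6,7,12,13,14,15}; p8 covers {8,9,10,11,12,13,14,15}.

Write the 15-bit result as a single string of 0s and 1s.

010111111110101

Place data at non-parity positions: p1 p2 0 p4 1 1 1 p8 1 1 1 0 1 0 1
p1 (pos 1,3,5,7,9,11,13,15): XOR of data positions = 0⊕1⊕1⊕1⊕1⊕1⊕1 = 0
p2 (pos 2,3,6,7,10,11,14,15): XOR of data positions = 0⊕1⊕1⊕1⊕1⊕0⊕1 = 1
p4 (pos 4,5,6,7,12,13,14,15): XOR of data positions = 1⊕1⊕1⊕0⊕1⊕0⊕1 = 1
p8 (pos 8,9,10,11,12,13,14,15): XOR of data positions = 1⊕1⊕1⊕0⊕1⊕0⊕1 = 1
Codeword: 010111111110101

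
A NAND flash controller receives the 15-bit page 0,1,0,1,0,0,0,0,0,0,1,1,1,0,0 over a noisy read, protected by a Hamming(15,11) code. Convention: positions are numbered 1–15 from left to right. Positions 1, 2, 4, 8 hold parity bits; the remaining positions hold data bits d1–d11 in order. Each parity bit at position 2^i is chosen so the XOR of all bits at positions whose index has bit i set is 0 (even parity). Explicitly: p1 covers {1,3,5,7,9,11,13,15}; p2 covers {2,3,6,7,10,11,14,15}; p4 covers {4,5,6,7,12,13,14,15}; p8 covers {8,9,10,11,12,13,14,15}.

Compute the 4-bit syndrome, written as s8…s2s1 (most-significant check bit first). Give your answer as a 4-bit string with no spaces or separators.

s1 (pos 1,3,5,7,9,11,13,15): 0⊕0⊕0⊕0⊕0⊕1⊕1⊕0 = 0
s2 (pos 2,3,6,7,10,11,14,15): 1⊕0⊕0⊕0⊕0⊕1⊕0⊕0 = 0
s4 (pos 4,5,6,7,12,13,14,15): 1⊕0⊕0⊕0⊕1⊕1⊕0⊕0 = 1
s8 (pos 8,9,10,11,12,13,14,15): 0⊕0⊕0⊕1⊕1⊕1⊕0⊕0 = 1
Syndrome s8…s1 = 1100 → error at position 12.

1100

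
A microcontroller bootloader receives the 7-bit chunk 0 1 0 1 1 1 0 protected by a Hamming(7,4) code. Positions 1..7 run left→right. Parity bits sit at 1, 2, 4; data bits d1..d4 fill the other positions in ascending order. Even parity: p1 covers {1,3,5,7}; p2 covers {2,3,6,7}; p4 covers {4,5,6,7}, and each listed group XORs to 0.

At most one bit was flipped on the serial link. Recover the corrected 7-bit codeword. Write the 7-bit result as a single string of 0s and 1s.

0101010

s1 (pos 1,3,5,7): 0⊕0⊕1⊕0 = 1
s2 (pos 2,3,6,7): 1⊕0⊕1⊕0 = 0
s4 (pos 4,5,6,7): 1⊕1⊕1⊕0 = 1
Syndrome s4…s1 = 101 → error at position 5.
Flip position 5: 0101110 → 0101010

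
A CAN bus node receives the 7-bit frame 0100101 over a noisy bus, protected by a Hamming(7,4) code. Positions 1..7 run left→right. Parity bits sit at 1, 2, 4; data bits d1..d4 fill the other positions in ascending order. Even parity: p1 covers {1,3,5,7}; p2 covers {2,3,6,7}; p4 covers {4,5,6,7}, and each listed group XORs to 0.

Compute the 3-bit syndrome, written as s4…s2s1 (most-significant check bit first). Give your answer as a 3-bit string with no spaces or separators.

s1 (pos 1,3,5,7): 0⊕0⊕1⊕1 = 0
s2 (pos 2,3,6,7): 1⊕0⊕0⊕1 = 0
s4 (pos 4,5,6,7): 0⊕1⊕0⊕1 = 0
Syndrome s4…s1 = 000 → no error.

000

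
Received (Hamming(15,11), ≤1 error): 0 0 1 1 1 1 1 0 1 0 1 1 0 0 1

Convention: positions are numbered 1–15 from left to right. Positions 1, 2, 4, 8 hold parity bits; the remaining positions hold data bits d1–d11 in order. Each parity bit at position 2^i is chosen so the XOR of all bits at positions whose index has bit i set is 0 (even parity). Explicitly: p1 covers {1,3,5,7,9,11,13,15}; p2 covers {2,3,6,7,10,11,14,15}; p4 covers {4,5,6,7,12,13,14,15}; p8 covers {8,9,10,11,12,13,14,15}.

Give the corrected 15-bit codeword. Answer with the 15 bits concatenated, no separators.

s1 (pos 1,3,5,7,9,11,13,15): 0⊕1⊕1⊕1⊕1⊕1⊕0⊕1 = 0
s2 (pos 2,3,6,7,10,11,14,15): 0⊕1⊕1⊕1⊕0⊕1⊕0⊕1 = 1
s4 (pos 4,5,6,7,12,13,14,15): 1⊕1⊕1⊕1⊕1⊕0⊕0⊕1 = 0
s8 (pos 8,9,10,11,12,13,14,15): 0⊕1⊕0⊕1⊕1⊕0⊕0⊕1 = 0
Syndrome s8…s1 = 0010 → error at position 2.
Flip position 2: 001111101011001 → 011111101011001

011111101011001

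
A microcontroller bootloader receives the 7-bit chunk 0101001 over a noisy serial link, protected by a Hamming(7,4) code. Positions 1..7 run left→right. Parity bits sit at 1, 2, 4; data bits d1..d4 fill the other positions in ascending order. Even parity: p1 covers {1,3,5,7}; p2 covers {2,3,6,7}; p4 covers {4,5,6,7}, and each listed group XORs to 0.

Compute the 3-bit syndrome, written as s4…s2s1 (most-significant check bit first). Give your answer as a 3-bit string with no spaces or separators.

s1 (pos 1,3,5,7): 0⊕0⊕0⊕1 = 1
s2 (pos 2,3,6,7): 1⊕0⊕0⊕1 = 0
s4 (pos 4,5,6,7): 1⊕0⊕0⊕1 = 0
Syndrome s4…s1 = 001 → error at position 1.

001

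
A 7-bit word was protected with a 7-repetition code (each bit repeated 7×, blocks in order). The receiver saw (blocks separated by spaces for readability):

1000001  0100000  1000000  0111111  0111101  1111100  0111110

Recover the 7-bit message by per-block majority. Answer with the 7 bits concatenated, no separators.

0001111

Block 1 (1000001): 2 ones → 0
Block 2 (0100000): 1 one → 0
Block 3 (1000000): 1 one → 0
Block 4 (0111111): 6 ones → 1
Block 5 (0111101): 5 ones → 1
Block 6 (1111100): 5 ones → 1
Block 7 (0111110): 5 ones → 1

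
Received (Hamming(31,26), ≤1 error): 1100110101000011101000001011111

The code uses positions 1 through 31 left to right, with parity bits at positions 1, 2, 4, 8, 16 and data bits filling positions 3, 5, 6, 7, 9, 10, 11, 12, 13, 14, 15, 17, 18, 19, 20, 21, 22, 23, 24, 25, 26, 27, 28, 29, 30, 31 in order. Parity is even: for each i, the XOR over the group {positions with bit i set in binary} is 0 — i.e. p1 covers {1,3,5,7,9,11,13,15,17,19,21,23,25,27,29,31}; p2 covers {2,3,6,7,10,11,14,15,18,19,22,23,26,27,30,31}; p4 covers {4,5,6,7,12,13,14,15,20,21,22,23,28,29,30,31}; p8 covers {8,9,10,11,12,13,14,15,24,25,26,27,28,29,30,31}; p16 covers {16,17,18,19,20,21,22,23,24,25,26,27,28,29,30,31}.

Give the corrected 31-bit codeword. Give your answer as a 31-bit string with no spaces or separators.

1100110101000011101000001011011

s1 (pos 1,3,5,7,9,11,13,15,17,19,21,23,25,27,29,31): 1⊕0⊕1⊕0⊕0⊕0⊕0⊕1⊕1⊕1⊕0⊕0⊕1⊕1⊕1⊕1 = 1
s2 (pos 2,3,6,7,10,11,14,15,18,19,22,23,26,27,30,31): 1⊕0⊕1⊕0⊕1⊕0⊕0⊕1⊕0⊕1⊕0⊕0⊕0⊕1⊕1⊕1 = 0
s4 (pos 4,5,6,7,12,13,14,15,20,21,22,23,28,29,30,31): 0⊕1⊕1⊕0⊕0⊕0⊕0⊕1⊕0⊕0⊕0⊕0⊕1⊕1⊕1⊕1 = 1
s8 (pos 8,9,10,11,12,13,14,15,24,25,26,27,28,29,30,31): 1⊕0⊕1⊕0⊕0⊕0⊕0⊕1⊕0⊕1⊕0⊕1⊕1⊕1⊕1⊕1 = 1
s16 (pos 16,17,18,19,20,21,22,23,24,25,26,27,28,29,30,31): 1⊕1⊕0⊕1⊕0⊕0⊕0⊕0⊕0⊕1⊕0⊕1⊕1⊕1⊕1⊕1 = 1
Syndrome s16…s1 = 11101 → error at position 29.
Flip position 29: 1100110101000011101000001011111 → 1100110101000011101000001011011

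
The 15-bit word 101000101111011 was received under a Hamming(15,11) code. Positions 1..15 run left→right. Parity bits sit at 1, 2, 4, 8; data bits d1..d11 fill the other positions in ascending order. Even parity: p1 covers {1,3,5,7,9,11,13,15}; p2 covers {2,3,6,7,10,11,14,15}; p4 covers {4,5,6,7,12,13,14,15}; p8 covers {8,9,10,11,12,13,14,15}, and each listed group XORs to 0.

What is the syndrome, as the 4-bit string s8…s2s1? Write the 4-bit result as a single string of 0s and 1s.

s1 (pos 1,3,5,7,9,11,13,15): 1⊕1⊕0⊕1⊕1⊕1⊕0⊕1 = 0
s2 (pos 2,3,6,7,10,11,14,15): 0⊕1⊕0⊕1⊕1⊕1⊕1⊕1 = 0
s4 (pos 4,5,6,7,12,13,14,15): 0⊕0⊕0⊕1⊕1⊕0⊕1⊕1 = 0
s8 (pos 8,9,10,11,12,13,14,15): 0⊕1⊕1⊕1⊕1⊕0⊕1⊕1 = 0
Syndrome s8…s1 = 0000 → no error.

0000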